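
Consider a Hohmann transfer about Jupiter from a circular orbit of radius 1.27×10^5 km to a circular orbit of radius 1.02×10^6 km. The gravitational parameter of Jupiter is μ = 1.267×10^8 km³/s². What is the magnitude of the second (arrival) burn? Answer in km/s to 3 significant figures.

The Hohmann ellipse has a_t = (r₁ + r₂)/2 = 5.735×10^5 km.
Circular speed at r = 1.020×10^6 km: v_c = √(μ/r) = 11.145 km/s.
Vis-viva on the transfer ellipse at r = 1.020×10^6 km gives v_t = √[μ(2/r − 1/a_t)] = 5.2447 km/s.
Δv₂ = |v_t − v_c| = |5.2447 − 11.145| = 5.900 km/s.

Δv₂ = 5.90 km/s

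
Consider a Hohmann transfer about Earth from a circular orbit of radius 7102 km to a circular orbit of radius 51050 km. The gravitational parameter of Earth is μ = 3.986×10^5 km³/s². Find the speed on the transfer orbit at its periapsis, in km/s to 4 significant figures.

Transfer-ellipse semi-major axis a_t = (r₁ + r₂)/2 = (7102 + 51050)/2 = 29076 km.
At periapsis, r = 7102 km.
From the vis-viva equation, v = √[μ(2/r − 1/a_t)] = 9.927 km/s.

v = 9.927 km/s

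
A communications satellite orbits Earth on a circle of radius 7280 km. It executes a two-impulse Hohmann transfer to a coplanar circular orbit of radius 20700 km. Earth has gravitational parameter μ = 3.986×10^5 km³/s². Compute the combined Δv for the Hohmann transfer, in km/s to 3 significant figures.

The Hohmann ellipse has a_t = (r₁ + r₂)/2 = 13990 km.
Circular speed at r₁: v₁ = √(μ/r₁) = √(3.986×10^5/7280) = 7.400 km/s.
Transfer-orbit speed at r₁ (vis-viva equation): v_p = √[μ(2/r₁ − 1/a_t)] = 9.001 km/s.
First burn Δv₁ = |v_p − v₁| = 1.601 km/s.
Circular speed at r₂: v₂ = √(μ/r₂) = 4.388 km/s.
Transfer-orbit speed at r₂: v_a = √[μ(2/r₂ − 1/a_t)] = 3.165 km/s.
Second burn Δv₂ = |v₂ − v_a| = 1.223 km/s.
Δv = Δv₁ + Δv₂ = 1.601 + 1.223 = 2.824 km/s.

Δv = 2.82 km/s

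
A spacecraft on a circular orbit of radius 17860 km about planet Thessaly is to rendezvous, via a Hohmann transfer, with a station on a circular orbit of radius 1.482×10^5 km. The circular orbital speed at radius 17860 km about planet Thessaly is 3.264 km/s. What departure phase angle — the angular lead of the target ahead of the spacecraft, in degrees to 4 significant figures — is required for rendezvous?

φ = 104.5°

From the circular-orbit relation v² = μ/r at r = 17860 km: μ = v²r = (3.264)² × 17860 = 1.90275×10^5 km³/s².
Semi-major axis of the transfer orbit: a_t = (17860 + 1.482×10^5)/2 = 83030 km.
Transfer time t = π√(a_t³/μ) = 1.723×10^5 s.
The target's mean motion on its circular orbit is ω₂ = √(μ/r₂³) = 7.646×10^-6 rad/s.
Angle swept by the target during transfer: ω₂·t = 1.3174 rad = 75.48°.
Arrival is 180° from departure on the ellipse, so φ = 180° − 75.48° = 104.5°.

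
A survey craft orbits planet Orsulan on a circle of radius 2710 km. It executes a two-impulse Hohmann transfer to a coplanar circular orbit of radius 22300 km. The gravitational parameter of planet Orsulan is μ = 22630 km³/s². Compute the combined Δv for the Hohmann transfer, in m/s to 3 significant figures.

Semi-major axis of the transfer orbit: a_t = (2710 + 22300)/2 = 12505 km.
At r₁ the circular-orbit speed is v₁ = √(μ/r₁) = 2.8897 km/s.
On the transfer ellipse at r₁, v² = μ(2/r − 1/a) gives v_p = √[μ(2/r₁ − 1/a_t)] = 3.8589 km/s.
First burn Δv₁ = |v_p − v₁| = 0.9692 km/s.
Circular speed at r₂: v₂ = √(μ/r₂) = 1.0074 km/s.
Transfer-orbit speed at r₂: v_a = √[μ(2/r₂ − 1/a_t)] = 0.46896 km/s.
Second burn Δv₂ = |v₂ − v_a| = 0.5384 km/s.
Δv = Δv₁ + Δv₂ = 0.9692 + 0.5384 = 1.508 km/s.

Δv = 1510 m/s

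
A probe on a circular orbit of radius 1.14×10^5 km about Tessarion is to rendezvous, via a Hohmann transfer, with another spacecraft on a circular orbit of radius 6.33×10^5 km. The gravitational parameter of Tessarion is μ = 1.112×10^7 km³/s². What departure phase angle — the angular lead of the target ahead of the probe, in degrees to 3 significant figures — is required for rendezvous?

Transfer-ellipse semi-major axis a_t = (r₁ + r₂)/2 = (1.140×10^5 + 6.330×10^5)/2 = 3.735×10^5 km.
Transfer time t = π√(a_t³/μ) = 2.1505×10^5 s.
The target's mean motion on its circular orbit is ω₂ = √(μ/r₂³) = 6.6214×10^-6 rad/s.
Angle swept by the target during transfer: ω₂·t = 1.4239 rad = 81.58°.
The probe traverses 180° on the transfer ellipse, so the target must lead by 180° − 81.58° = 98.4°.

φ = 98.4°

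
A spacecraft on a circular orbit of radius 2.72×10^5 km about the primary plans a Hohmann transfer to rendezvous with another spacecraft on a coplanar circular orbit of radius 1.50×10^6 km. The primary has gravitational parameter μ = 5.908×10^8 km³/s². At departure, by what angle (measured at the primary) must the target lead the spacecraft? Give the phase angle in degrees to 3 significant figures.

The Hohmann ellipse has a_t = (r₁ + r₂)/2 = 8.860×10^5 km.
Transfer time t = π√(a_t³/μ) = 1.07790×10^5 s.
Target angular speed ω₂ = √(μ/r₂³) = 1.32307×10^-5 rad/s.
Angle swept by the target during transfer: ω₂·t = 1.4261 rad = 81.71°.
Arrival is 180° from departure on the ellipse, so φ = 180° − 81.71° = 98.3°.

φ = 98.3°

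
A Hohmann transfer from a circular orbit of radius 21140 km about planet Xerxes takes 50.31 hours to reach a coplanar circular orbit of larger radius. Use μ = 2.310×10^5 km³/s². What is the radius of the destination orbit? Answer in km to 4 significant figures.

r₂ = 1.620×10^5 km

Transfer time t = 50.31 hours = 1.81116×10^5 s, and t = π√(a_t³/μ).
So a_t = (μ t²/π²)^(1/3) = (2.310×10^5 × (1.81116×10^5)² / π²)^(1/3) = 91568 km.
Since a_t = (r₁ + r₂)/2, r₂ = 2a_t − r₁ = 2×91568 − 21140 = 1.61996×10^5 km.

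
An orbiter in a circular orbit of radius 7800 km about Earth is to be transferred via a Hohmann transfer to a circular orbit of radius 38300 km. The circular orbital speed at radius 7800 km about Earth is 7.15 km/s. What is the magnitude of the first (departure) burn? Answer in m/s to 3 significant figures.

Δv₁ = 2070 m/s

From the circular-orbit relation v² = μ/r at r = 7800 km: μ = v²r = (7.15)² × 7800 = 3.98756×10^5 km³/s².
Semi-major axis of the transfer orbit: a_t = (7800 + 38300)/2 = 23050 km.
Circular speed at r = 7800 km: v_c = √(μ/r) = 7.150 km/s.
Transfer-orbit speed at the same r (vis-viva, a = a_t): v_t = √[μ(2/r − 1/a_t)] = 9.217 km/s.
Δv₁ = |v_t − v_c| = |9.217 − 7.150| = 2.067 km/s.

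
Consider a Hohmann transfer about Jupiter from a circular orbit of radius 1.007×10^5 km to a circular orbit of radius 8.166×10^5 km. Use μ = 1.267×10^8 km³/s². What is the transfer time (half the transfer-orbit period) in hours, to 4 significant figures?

t = 24.08 hours

Transfer-ellipse semi-major axis a_t = (r₁ + r₂)/2 = (1.007×10^5 + 8.166×10^5)/2 = 4.5865×10^5 km.
Transfer time t = π√(a_t³/μ) = π√((4.5865×10^5)³ / 1.267×10^8) = 86690 s.
Converting: 86690 s ÷ 3600 s/hour = 24.08 hours.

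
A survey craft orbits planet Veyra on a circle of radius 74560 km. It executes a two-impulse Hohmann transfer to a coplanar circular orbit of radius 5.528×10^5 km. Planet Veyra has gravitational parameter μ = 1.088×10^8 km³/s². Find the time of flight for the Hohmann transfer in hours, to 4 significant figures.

t = 14.70 hours

Semi-major axis of the transfer orbit: a_t = (74560 + 5.528×10^5)/2 = 3.1368×10^5 km.
By Kepler's third law the transfer-orbit period is T = 2π√(a_t³/μ), so t = T/2 = 52910 s.
Converting: 52910 s ÷ 3600 s/hour = 14.70 hours.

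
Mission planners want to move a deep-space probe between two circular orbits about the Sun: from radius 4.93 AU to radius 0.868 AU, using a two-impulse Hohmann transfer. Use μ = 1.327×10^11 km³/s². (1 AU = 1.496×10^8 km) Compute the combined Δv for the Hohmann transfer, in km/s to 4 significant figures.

Δv = 15.79 km/s

In km: r₁ = 4.93 × 1.496×10^8 = 7.37528×10^8 km; r₂ = 0.868 × 1.496×10^8 = 1.298528×10^8 km.
Transfer-ellipse semi-major axis a_t = (r₁ + r₂)/2 = (7.37528×10^8 + 1.298528×10^8)/2 = 4.336904×10^8 km.
At r₁ the circular-orbit speed is v₁ = √(μ/r₁) = 13.414 km/s.
On the transfer ellipse at r₁, vis-viva equation gives v_a = √[μ(2/r₁ − 1/a_t)] = 7.3398 km/s.
First burn Δv₁ = |v_a − v₁| = 6.074 km/s.
Circular speed at r₂: v₂ = √(μ/r₂) = 31.97 km/s.
Transfer-orbit speed at r₂: v_p = √[μ(2/r₂ − 1/a_t)] = 41.69 km/s.
Second burn Δv₂ = |v₂ − v_p| = 9.720 km/s.
Total Δv = Δv₁ + Δv₂ = 15.79 km/s.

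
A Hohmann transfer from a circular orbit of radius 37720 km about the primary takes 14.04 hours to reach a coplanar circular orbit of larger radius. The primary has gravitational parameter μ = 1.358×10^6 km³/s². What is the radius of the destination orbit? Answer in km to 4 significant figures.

Transfer time t = 14.04 hours = 50544 s, and t = π√(a_t³/μ).
So a_t = (μ t²/π²)^(1/3) = (1.358×10^6 × (50544)² / π²)^(1/3) = 70574 km.
Since a_t = (r₁ + r₂)/2, r₂ = 2a_t − r₁ = 2×70574 − 37720 = 1.03428×10^5 km.

r₂ = 1.034×10^5 km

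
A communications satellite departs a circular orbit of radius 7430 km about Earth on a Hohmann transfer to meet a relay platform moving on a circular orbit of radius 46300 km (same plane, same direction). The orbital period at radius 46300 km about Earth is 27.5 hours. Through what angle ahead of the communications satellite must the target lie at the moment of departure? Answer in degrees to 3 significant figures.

From Kepler's third law T² = 4π²r³/μ at r = 46300 km, T = 27.5 hours = 27.5 × 3600 s = 99000 s: μ = 4π²r³/T² = 3.99790×10^5 km³/s².
Transfer-ellipse semi-major axis a_t = (r₁ + r₂)/2 = (7430 + 46300)/2 = 26865 km.
The half-period of the transfer ellipse is t = π√(a_t³/μ) = 21878 s.
The target's mean motion on its circular orbit is ω₂ = √(μ/r₂³) = 6.3467×10^-5 rad/s.
Angle swept by the target during transfer: ω₂·t = 1.3885 rad = 79.56°.
Arrival is 180° from departure on the ellipse, so φ = 180° − 79.56° = 100°.

φ = 100°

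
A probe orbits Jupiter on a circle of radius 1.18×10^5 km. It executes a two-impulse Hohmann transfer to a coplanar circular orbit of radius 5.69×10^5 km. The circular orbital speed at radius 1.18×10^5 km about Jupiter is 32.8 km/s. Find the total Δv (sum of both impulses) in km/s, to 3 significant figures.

From the circular-orbit relation v² = μ/r at r = 1.18×10^5 km: μ = v²r = (32.8)² × 1.18×10^5 = 1.26949×10^8 km³/s².
Transfer-ellipse semi-major axis a_t = (r₁ + r₂)/2 = (1.180×10^5 + 5.690×10^5)/2 = 3.435×10^5 km.
Circular speed at r₁: v₁ = √(μ/r₁) = √(1.26949×10^8/1.180×10^5) = 32.800 km/s.
On the transfer ellipse at r₁, vis-viva equation gives v_p = √[μ(2/r₁ − 1/a_t)] = 42.215 km/s.
First burn Δv₁ = |v_p − v₁| = 9.415 km/s.
Circular speed at r₂: v₂ = √(μ/r₂) = 14.937 km/s.
Transfer-orbit speed at r₂: v_a = √[μ(2/r₂ − 1/a_t)] = 8.7546 km/s.
Second burn Δv₂ = |v₂ − v_a| = 6.182 km/s.
Δv = Δv₁ + Δv₂ = 9.415 + 6.182 = 15.60 km/s.

Δv = 15.6 km/s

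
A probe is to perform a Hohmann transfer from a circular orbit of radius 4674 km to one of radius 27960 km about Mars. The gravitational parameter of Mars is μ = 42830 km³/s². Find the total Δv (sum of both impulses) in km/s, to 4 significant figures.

The Hohmann ellipse has a_t = (r₁ + r₂)/2 = 16317 km.
Circular speed at r₁: v₁ = √(μ/r₁) = √(42830/4674) = 3.0271 km/s.
On the transfer ellipse at r₁, vis-viva equation gives v_p = √[μ(2/r₁ − 1/a_t)] = 3.9626 km/s.
First burn Δv₁ = |v_p − v₁| = 0.9355 km/s.
At r₂, v₂ = √(μ/r₂) = 1.2377 km/s.
Transfer-orbit speed at r₂: v_a = √[μ(2/r₂ − 1/a_t)] = 0.66241 km/s.
Second burn Δv₂ = |v₂ − v_a| = 0.5753 km/s.
Δv = Δv₁ + Δv₂ = 0.9355 + 0.5753 = 1.511 km/s.

Δv = 1.511 km/s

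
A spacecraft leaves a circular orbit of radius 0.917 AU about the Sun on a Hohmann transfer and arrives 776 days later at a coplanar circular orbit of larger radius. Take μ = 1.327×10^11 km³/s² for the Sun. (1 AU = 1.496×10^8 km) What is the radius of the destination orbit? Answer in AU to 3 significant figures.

In km: r₁ = 0.917 × 1.496×10^8 = 1.371832×10^8 km.
Transfer time t = 776 days = 6.70464×10^7 s, and t = π√(a_t³/μ).
So a_t = (μ t²/π²)^(1/3) = (1.327×10^11 × (6.70464×10^7)² / π²)^(1/3) = 3.9244×10^8 km.
Since a_t = (r₁ + r₂)/2, r₂ = 2a_t − r₁ = 2×3.9244×10^8 − 1.371832×10^8 = 6.476968×10^8 km.
In AU: r₂ = 6.476968×10^8 / 1.496×10^8 = 4.33 AU.

r₂ = 4.33 AU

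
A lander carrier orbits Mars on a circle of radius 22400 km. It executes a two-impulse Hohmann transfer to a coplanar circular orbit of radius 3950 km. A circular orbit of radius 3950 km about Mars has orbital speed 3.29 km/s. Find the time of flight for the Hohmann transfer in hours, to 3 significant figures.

From the circular-orbit relation v² = μ/r at r = 3950 km: μ = v²r = (3.29)² × 3950 = 42755.2 km³/s².
The Hohmann ellipse has a_t = (r₁ + r₂)/2 = 13175 km.
By Kepler's third law the transfer-orbit period is T = 2π√(a_t³/μ), so t = T/2 = 22980 s.
Converting: 22980 s ÷ 3600 s/hour = 6.38 hours.

t = 6.38 hours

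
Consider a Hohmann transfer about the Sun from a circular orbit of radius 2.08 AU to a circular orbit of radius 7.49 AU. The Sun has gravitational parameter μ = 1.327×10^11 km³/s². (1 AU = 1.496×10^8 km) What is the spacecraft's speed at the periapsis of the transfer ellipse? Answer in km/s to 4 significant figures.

v = 25.84 km/s

In km: r₁ = 2.08 × 1.496×10^8 = 3.11168×10^8 km; r₂ = 7.49 × 1.496×10^8 = 1.120504×10^9 km.
The Hohmann ellipse has a_t = (r₁ + r₂)/2 = 7.15836×10^8 km.
At periapsis, r = 3.11168×10^8 km.
Vis-viva: v = √[μ(2/r − 1/a_t)] = √[1.327×10^11 × (2/3.11168×10^8 − 1/7.15836×10^8)] = 25.84 km/s.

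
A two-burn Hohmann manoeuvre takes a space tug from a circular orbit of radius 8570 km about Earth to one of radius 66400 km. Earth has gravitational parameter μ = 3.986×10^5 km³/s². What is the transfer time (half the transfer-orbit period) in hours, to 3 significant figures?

The Hohmann ellipse has a_t = (r₁ + r₂)/2 = 37485 km.
Half the transfer-orbit period gives t = π√(a_t³/μ) = 36110 s.
Converting: 36110 s ÷ 3600 s/hour = 10.0 hours.

t = 10.0 hours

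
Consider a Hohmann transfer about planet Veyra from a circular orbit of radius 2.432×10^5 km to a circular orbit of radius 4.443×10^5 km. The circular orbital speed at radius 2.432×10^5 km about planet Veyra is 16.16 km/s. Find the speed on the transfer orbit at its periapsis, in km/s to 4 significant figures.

v = 18.37 km/s

From the circular-orbit relation v² = μ/r at r = 2.432×10^5 km: μ = v²r = (16.16)² × 2.432×10^5 = 6.35106×10^7 km³/s².
The Hohmann ellipse has a_t = (r₁ + r₂)/2 = 3.4375×10^5 km.
At periapsis, r = 2.432×10^5 km.
From the vis-viva equation, v = √[μ(2/r − 1/a_t)] = 18.37 km/s.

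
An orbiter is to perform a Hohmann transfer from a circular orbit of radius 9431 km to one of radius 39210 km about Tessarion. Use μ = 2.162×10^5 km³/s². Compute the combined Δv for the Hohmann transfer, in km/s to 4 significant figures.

Δv = 2.177 km/s

Semi-major axis of the transfer orbit: a_t = (9431 + 39210)/2 = 24320.5 km.
At r₁ the circular-orbit speed is v₁ = √(μ/r₁) = 4.788 km/s.
On the transfer ellipse at r₁, v² = μ(2/r − 1/a) gives v_p = √[μ(2/r₁ − 1/a_t)] = 6.079 km/s.
First burn Δv₁ = |v_p − v₁| = 1.291 km/s.
Circular speed at r₂: v₂ = √(μ/r₂) = 2.3482 km/s.
Transfer-orbit speed at r₂: v_a = √[μ(2/r₂ − 1/a_t)] = 1.4623 km/s.
Second burn Δv₂ = |v₂ − v_a| = 0.8859 km/s.
Δv = Δv₁ + Δv₂ = 1.291 + 0.8859 = 2.177 km/s.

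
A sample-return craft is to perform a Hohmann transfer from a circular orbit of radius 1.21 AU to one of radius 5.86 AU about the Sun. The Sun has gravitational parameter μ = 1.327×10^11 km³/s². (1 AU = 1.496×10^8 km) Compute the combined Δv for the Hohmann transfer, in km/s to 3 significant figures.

Δv = 12.9 km/s

In km: r₁ = 1.21 × 1.496×10^8 = 1.81016×10^8 km; r₂ = 5.86 × 1.496×10^8 = 8.76656×10^8 km.
Transfer-ellipse semi-major axis a_t = (r₁ + r₂)/2 = (1.81016×10^8 + 8.76656×10^8)/2 = 5.28836×10^8 km.
At r₁ the circular-orbit speed is v₁ = √(μ/r₁) = 27.0755 km/s.
Transfer-orbit speed at r₁ (v² = μ(2/r − 1/a)): v_p = √[μ(2/r₁ − 1/a_t)] = 34.8603 km/s.
First burn Δv₁ = |v_p − v₁| = 7.785 km/s.
At r₂, v₂ = √(μ/r₂) = 12.303 km/s.
Transfer-orbit speed at r₂: v_a = √[μ(2/r₂ − 1/a_t)] = 7.1981 km/s.
Second burn Δv₂ = |v₂ − v_a| = 5.105 km/s.
Δv = Δv₁ + Δv₂ = 7.785 + 5.105 = 12.89 km/s.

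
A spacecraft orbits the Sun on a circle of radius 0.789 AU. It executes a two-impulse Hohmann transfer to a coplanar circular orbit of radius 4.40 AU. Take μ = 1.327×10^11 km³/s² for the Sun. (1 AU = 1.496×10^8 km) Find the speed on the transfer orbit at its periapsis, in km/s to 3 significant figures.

v = 43.7 km/s

In km: r₁ = 0.789 × 1.496×10^8 = 1.180344×10^8 km; r₂ = 4.40 × 1.496×10^8 = 6.5824×10^8 km.
Semi-major axis of the transfer orbit: a_t = (1.180344×10^8 + 6.5824×10^8)/2 = 3.881372×10^8 km.
The periapsis of the transfer ellipse is at r = 1.180344×10^8 km.
Vis-viva: v = √[μ(2/r − 1/a_t)] = √[1.327×10^11 × (2/1.180344×10^8 − 1/3.881372×10^8)] = 43.66 km/s.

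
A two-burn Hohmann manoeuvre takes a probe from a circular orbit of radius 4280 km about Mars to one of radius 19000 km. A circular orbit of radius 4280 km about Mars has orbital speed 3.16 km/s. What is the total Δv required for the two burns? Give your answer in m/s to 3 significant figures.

From the circular-orbit relation v² = μ/r at r = 4280 km: μ = v²r = (3.16)² × 4280 = 42738.4 km³/s².
Transfer-ellipse semi-major axis a_t = (r₁ + r₂)/2 = (4280 + 19000)/2 = 11640 km.
Circular speed at r₁: v₁ = √(μ/r₁) = √(42738.4/4280) = 3.1600 km/s.
Transfer-orbit speed at r₁ (vis-viva): v_p = √[μ(2/r₁ − 1/a_t)] = 4.0373 km/s.
First burn Δv₁ = |v_p − v₁| = 0.8773 km/s.
Circular speed at r₂: v₂ = √(μ/r₂) = 1.499796 km/s.
Transfer-orbit speed at r₂: v_a = √[μ(2/r₂ − 1/a_t)] = 0.9094473 km/s.
Second burn Δv₂ = |v₂ − v_a| = 0.5903 km/s.
Δv = Δv₁ + Δv₂ = 0.8773 + 0.5903 = 1.468 km/s.

Δv = 1470 m/s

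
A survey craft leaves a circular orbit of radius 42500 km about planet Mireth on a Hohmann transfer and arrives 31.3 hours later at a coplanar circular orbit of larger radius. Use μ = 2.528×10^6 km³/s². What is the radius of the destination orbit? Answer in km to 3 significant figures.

Transfer time t = 31.3 hours = 1.1268×10^5 s, and t = π√(a_t³/μ).
So a_t = (μ t²/π²)^(1/3) = (2.528×10^6 × (1.1268×10^5)² / π²)^(1/3) = 1.4816×10^5 km.
Since a_t = (r₁ + r₂)/2, r₂ = 2a_t − r₁ = 2×1.4816×10^5 − 42500 = 2.5382×10^5 km.

r₂ = 2.54×10^5 km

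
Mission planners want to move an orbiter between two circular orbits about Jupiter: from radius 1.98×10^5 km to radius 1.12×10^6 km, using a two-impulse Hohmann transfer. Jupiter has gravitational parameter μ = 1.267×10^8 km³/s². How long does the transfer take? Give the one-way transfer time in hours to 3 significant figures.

Semi-major axis of the transfer orbit: a_t = (1.980×10^5 + 1.120×10^6)/2 = 6.590×10^5 km.
By Kepler's third law the transfer-orbit period is T = 2π√(a_t³/μ), so t = T/2 = 1.493×10^5 s.
Converting: 1.493×10^5 s ÷ 3600 s/hour = 41.5 hours.

t = 41.5 hours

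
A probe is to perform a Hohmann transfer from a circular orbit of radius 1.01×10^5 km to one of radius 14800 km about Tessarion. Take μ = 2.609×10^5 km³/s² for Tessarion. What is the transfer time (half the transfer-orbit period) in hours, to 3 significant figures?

The Hohmann ellipse has a_t = (r₁ + r₂)/2 = 57900 km.
Transfer time t = π√(a_t³/μ) = π√((57900)³ / 2.609×10^5) = 85690 s.
Converting: 85690 s ÷ 3600 s/hour = 23.8 hours.

t = 23.8 hours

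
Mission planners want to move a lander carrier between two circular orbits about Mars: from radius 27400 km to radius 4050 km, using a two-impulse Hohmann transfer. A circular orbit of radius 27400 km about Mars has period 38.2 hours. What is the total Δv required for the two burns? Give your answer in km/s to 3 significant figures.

From Kepler's third law T² = 4π²r³/μ at r = 27400 km, T = 38.2 hours = 38.2 × 3600 s = 1.3752×10^5 s: μ = 4π²r³/T² = 42941.7 km³/s².
Transfer-ellipse semi-major axis a_t = (r₁ + r₂)/2 = (27400 + 4050)/2 = 15725 km.
Circular speed at r₁: v₁ = √(μ/r₁) = √(42941.7/27400) = 1.2519 km/s.
Transfer-orbit speed at r₁ (vis-viva): v_a = √[μ(2/r₁ − 1/a_t)] = 0.63533 km/s.
First burn Δv₁ = |v_a − v₁| = 0.6166 km/s.
Circular speed at r₂: v₂ = √(μ/r₂) = 3.256 km/s.
Transfer-orbit speed at r₂: v_p = √[μ(2/r₂ − 1/a_t)] = 4.298 km/s.
Second burn Δv₂ = |v₂ − v_p| = 1.042 km/s.
Total Δv = Δv₁ + Δv₂ = 1.659 km/s.

Δv = 1.66 km/s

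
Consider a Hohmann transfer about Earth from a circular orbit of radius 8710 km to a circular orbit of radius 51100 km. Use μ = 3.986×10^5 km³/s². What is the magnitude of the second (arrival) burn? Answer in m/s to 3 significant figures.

Δv₂ = 1290 m/s

Semi-major axis of the transfer orbit: a_t = (8710 + 51100)/2 = 29905 km.
On the circular orbit at r = 51100 km, v_c = √(μ/r) = 2.793 km/s.
Transfer-orbit speed at the same r (vis-viva, a = a_t): v_t = √[μ(2/r − 1/a_t)] = 1.507 km/s.
Δv₂ = |v_t − v_c| = |1.507 − 2.793| = 1.286 km/s.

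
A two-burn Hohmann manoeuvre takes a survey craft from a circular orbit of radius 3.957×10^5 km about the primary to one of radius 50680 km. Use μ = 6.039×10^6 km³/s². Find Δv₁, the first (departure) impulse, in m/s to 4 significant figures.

Δv₁ = 2045 m/s

Semi-major axis of the transfer orbit: a_t = (3.957×10^5 + 50680)/2 = 2.2319×10^5 km.
On the circular orbit at r = 3.957×10^5 km, v_c = √(μ/r) = 3.907 km/s.
Transfer-orbit speed at the same r (vis-viva, a = a_t): v_t = √[μ(2/r − 1/a_t)] = 1.862 km/s.
Δv₁ = |v_t − v_c| = |1.862 − 3.907| = 2.045 km/s.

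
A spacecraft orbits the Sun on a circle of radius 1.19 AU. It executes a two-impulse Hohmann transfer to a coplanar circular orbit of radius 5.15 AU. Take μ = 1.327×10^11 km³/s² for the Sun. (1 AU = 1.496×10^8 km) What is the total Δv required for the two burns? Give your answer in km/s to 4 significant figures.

Δv = 12.58 km/s

In km: r₁ = 1.19 × 1.496×10^8 = 1.78024×10^8 km; r₂ = 5.15 × 1.496×10^8 = 7.7044×10^8 km.
Semi-major axis of the transfer orbit: a_t = (1.78024×10^8 + 7.7044×10^8)/2 = 4.74232×10^8 km.
Circular speed at r₁: v₁ = √(μ/r₁) = √(1.327×10^11/1.78024×10^8) = 27.302 km/s.
On the transfer ellipse at r₁, v² = μ(2/r − 1/a) gives v_p = √[μ(2/r₁ − 1/a_t)] = 34.799 km/s.
First burn Δv₁ = |v_p − v₁| = 7.497 km/s.
At r₂, v₂ = √(μ/r₂) = 13.124 km/s.
Transfer-orbit speed at r₂: v_a = √[μ(2/r₂ − 1/a_t)] = 8.0410 km/s.
Second burn Δv₂ = |v₂ − v_a| = 5.083 km/s.
Δv = Δv₁ + Δv₂ = 7.497 + 5.083 = 12.58 km/s.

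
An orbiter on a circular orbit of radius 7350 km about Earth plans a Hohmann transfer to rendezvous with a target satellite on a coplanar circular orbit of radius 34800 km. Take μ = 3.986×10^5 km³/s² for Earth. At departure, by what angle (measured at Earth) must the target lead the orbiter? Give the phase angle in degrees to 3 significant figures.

φ = 95.2°

The Hohmann ellipse has a_t = (r₁ + r₂)/2 = 21075 km.
The half-period of the transfer ellipse is t = π√(a_t³/μ) = 15224 s.
The target's mean motion on its circular orbit is ω₂ = √(μ/r₂³) = 9.7252×10^-5 rad/s.
Angle swept by the target during transfer: ω₂·t = 1.4806 rad = 84.83°.
The orbiter traverses 180° on the transfer ellipse, so the target must lead by 180° − 84.83° = 95.2°.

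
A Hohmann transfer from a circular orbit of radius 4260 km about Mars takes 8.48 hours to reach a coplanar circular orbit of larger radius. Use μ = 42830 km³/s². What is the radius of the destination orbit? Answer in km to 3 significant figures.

r₂ = 27600 km

Transfer time t = 8.48 hours = 30528 s, and t = π√(a_t³/μ).
So a_t = (μ t²/π²)^(1/3) = (42830 × (30528)² / π²)^(1/3) = 15932 km.
Since a_t = (r₁ + r₂)/2, r₂ = 2a_t − r₁ = 2×15932 − 4260 = 27604 km.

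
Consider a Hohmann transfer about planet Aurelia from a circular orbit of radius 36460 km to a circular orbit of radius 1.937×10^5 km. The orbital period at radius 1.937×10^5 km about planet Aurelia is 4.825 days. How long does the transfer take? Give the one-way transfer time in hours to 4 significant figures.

From Kepler's third law T² = 4π²r³/μ at r = 1.937×10^5 km, T = 4.825 days = 4.825 × 86400 s = 4.1688×10^5 s: μ = 4π²r³/T² = 1.65092×10^6 km³/s².
Semi-major axis of the transfer orbit: a_t = (36460 + 1.937×10^5)/2 = 1.1508×10^5 km.
Half the transfer-orbit period gives t = π√(a_t³/μ) = 95450 s.
Converting: 95450 s ÷ 3600 s/hour = 26.51 hours.

t = 26.51 hours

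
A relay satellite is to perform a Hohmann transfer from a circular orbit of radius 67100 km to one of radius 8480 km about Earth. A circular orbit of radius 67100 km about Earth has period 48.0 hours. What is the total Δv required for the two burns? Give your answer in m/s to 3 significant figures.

From Kepler's third law T² = 4π²r³/μ at r = 67100 km, T = 48.0 hours = 48.0 × 3600 s = 1.728×10^5 s: μ = 4π²r³/T² = 3.99429×10^5 km³/s².
Transfer-ellipse semi-major axis a_t = (r₁ + r₂)/2 = (67100 + 8480)/2 = 37790 km.
At r₁ the circular-orbit speed is v₁ = √(μ/r₁) = 2.440 km/s.
On the transfer ellipse at r₁, vis-viva equation gives v_a = √[μ(2/r₁ − 1/a_t)] = 1.156 km/s.
First burn Δv₁ = |v_a − v₁| = 1.284 km/s.
Circular speed at r₂: v₂ = √(μ/r₂) = 6.863 km/s.
Transfer-orbit speed at r₂: v_p = √[μ(2/r₂ − 1/a_t)] = 9.145 km/s.
Second burn Δv₂ = |v₂ − v_p| = 2.282 km/s.
Total Δv = Δv₁ + Δv₂ = 3.566 km/s.

Δv = 3570 m/s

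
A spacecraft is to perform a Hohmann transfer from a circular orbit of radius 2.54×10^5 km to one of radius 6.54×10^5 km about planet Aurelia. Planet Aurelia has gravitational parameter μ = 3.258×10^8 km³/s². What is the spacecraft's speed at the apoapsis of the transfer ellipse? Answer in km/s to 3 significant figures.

v = 16.7 km/s

Semi-major axis of the transfer orbit: a_t = (2.540×10^5 + 6.540×10^5)/2 = 4.540×10^5 km.
The apoapsis of the transfer ellipse is at r = 6.540×10^5 km.
Applying v² = μ(2/r − 1/a_t): v = 16.69 km/s.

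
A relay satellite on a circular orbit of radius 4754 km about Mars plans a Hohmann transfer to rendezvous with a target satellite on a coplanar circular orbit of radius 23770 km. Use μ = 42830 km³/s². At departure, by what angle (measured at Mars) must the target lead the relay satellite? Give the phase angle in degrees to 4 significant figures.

φ = 96.34°

Transfer-ellipse semi-major axis a_t = (r₁ + r₂)/2 = (4754 + 23770)/2 = 14262 km.
The half-period of the transfer ellipse is t = π√(a_t³/μ) = 25855 s.
Target angular speed ω₂ = √(μ/r₂³) = 5.6472×10^-5 rad/s.
Angle swept by the target during transfer: ω₂·t = 1.4601 rad = 83.66°.
Arrival is 180° from departure on the ellipse, so φ = 180° − 83.66° = 96.34°.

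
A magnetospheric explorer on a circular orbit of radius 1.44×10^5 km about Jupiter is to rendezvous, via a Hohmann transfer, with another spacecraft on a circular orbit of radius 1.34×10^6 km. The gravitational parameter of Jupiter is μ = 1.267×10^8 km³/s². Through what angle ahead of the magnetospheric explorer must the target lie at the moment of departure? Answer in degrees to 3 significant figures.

φ = 106°

Transfer-ellipse semi-major axis a_t = (r₁ + r₂)/2 = (1.440×10^5 + 1.340×10^6)/2 = 7.420×10^5 km.
Transfer time t = π√(a_t³/μ) = 1.7839×10^5 s.
The target's mean motion on its circular orbit is ω₂ = √(μ/r₂³) = 7.2566×10^-6 rad/s.
Angle swept by the target during transfer: ω₂·t = 1.2945 rad = 74.17°.
The magnetospheric explorer traverses 180° on the transfer ellipse, so the target must lead by 180° − 74.17° = 106°.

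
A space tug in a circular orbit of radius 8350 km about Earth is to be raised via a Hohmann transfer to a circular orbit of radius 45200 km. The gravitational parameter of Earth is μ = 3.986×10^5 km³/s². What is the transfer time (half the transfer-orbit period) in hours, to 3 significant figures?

t = 6.06 hours

Transfer-ellipse semi-major axis a_t = (r₁ + r₂)/2 = (8350 + 45200)/2 = 26775 km.
By Kepler's third law the transfer-orbit period is T = 2π√(a_t³/μ), so t = T/2 = 21800 s.
Converting: 21800 s ÷ 3600 s/hour = 6.06 hours.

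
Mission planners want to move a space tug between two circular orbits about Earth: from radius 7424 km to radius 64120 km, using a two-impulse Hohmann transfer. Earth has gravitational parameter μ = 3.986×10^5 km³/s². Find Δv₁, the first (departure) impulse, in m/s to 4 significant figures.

The Hohmann ellipse has a_t = (r₁ + r₂)/2 = 35772 km.
On the circular orbit at r = 7424 km, v_c = √(μ/r) = 7.327 km/s.
Transfer-orbit speed at the same r (vis-viva, a = a_t): v_t = √[μ(2/r − 1/a_t)] = 9.810 km/s.
Δv₁ = |v_t − v_c| = |9.810 − 7.327| = 2.483 km/s.

Δv₁ = 2483 m/s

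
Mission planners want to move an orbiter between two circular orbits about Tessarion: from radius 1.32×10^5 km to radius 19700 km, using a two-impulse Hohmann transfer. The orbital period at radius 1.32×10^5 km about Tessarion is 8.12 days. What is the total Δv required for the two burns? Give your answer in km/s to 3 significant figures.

Δv = 1.56 km/s

From Kepler's third law T² = 4π²r³/μ at r = 1.32×10^5 km, T = 8.12 days = 8.12 × 86400 s = 7.01568×10^5 s: μ = 4π²r³/T² = 1.84477×10^5 km³/s².
Semi-major axis of the transfer orbit: a_t = (1.320×10^5 + 19700)/2 = 75850 km.
Circular speed at r₁: v₁ = √(μ/r₁) = √(1.84477×10^5/1.320×10^5) = 1.182181 km/s.
Transfer-orbit speed at r₁ (vis-viva equation): v_a = √[μ(2/r₁ − 1/a_t)] = 0.6024754 km/s.
First burn Δv₁ = |v_a − v₁| = 0.57971 km/s.
At r₂, v₂ = √(μ/r₂) = 3.0601159 km/s.
Transfer-orbit speed at r₂: v_p = √[μ(2/r₂ − 1/a_t)] = 4.0368913 km/s.
Second burn Δv₂ = |v₂ − v_p| = 0.97678 km/s.
Δv = Δv₁ + Δv₂ = 0.57971 + 0.97678 = 1.556 km/s.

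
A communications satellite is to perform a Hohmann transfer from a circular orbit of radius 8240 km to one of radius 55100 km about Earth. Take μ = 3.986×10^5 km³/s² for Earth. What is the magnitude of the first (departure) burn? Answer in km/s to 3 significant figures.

Δv₁ = 2.22 km/s

The Hohmann ellipse has a_t = (r₁ + r₂)/2 = 31670 km.
On the circular orbit at r = 8240 km, v_c = √(μ/r) = 6.955 km/s.
Vis-viva on the transfer ellipse at r = 8240 km gives v_t = √[μ(2/r − 1/a_t)] = 9.174 km/s.
Δv₁ = |v_t − v_c| = |9.174 − 6.955| = 2.219 km/s.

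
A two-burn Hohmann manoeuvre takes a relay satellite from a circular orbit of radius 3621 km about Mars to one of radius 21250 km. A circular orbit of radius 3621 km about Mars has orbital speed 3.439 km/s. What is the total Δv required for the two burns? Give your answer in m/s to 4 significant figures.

From the circular-orbit relation v² = μ/r at r = 3621 km: μ = v²r = (3.439)² × 3621 = 42824.6 km³/s².
Transfer-ellipse semi-major axis a_t = (r₁ + r₂)/2 = (3621 + 21250)/2 = 12435.5 km.
Circular speed at r₁: v₁ = √(μ/r₁) = √(42824.6/3621) = 3.4390 km/s.
On the transfer ellipse at r₁, v² = μ(2/r − 1/a) gives v_p = √[μ(2/r₁ − 1/a_t)] = 4.4955 km/s.
First burn Δv₁ = |v_p − v₁| = 1.0565 km/s.
Circular speed at r₂: v₂ = √(μ/r₂) = 1.419603 km/s.
Transfer-orbit speed at r₂: v_a = √[μ(2/r₂ − 1/a_t)] = 0.7660368 km/s.
Second burn Δv₂ = |v₂ − v_a| = 0.65357 km/s.
Δv = Δv₁ + Δv₂ = 1.0565 + 0.65357 = 1.710 km/s.

Δv = 1710 m/s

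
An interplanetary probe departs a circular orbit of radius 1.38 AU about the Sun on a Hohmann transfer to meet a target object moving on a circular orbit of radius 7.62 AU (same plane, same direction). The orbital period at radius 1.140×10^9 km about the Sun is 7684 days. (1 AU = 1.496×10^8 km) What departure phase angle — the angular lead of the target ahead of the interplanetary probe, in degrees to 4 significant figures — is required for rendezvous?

φ = 98.31°

From Kepler's third law T² = 4π²r³/μ at r = 1.140×10^9 km, T = 7684 days = 7684 × 86400 s = 6.638976×10^8 s: μ = 4π²r³/T² = 1.32700×10^11 km³/s².
In km: r₁ = 1.38 × 1.496×10^8 = 2.06448×10^8 km; r₂ = 7.62 × 1.496×10^8 = 1.139952×10^9 km.
Transfer-ellipse semi-major axis a_t = (r₁ + r₂)/2 = (2.06448×10^8 + 1.139952×10^9)/2 = 6.732×10^8 km.
Transfer time t = π√(a_t³/μ) = 1.50636×10^8 s.
Target angular speed ω₂ = √(μ/r₂³) = 9.46469×10^-9 rad/s.
Angle swept by the target during transfer: ω₂·t = 1.4257 rad = 81.69°.
Arrival is 180° from departure on the ellipse, so φ = 180° − 81.69° = 98.31°.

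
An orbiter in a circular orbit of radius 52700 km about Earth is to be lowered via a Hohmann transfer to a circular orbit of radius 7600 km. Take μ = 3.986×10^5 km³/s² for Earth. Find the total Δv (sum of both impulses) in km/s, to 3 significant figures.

Δv = 3.70 km/s

The Hohmann ellipse has a_t = (r₁ + r₂)/2 = 30150 km.
Circular speed at r₁: v₁ = √(μ/r₁) = √(3.986×10^5/52700) = 2.750 km/s.
On the transfer ellipse at r₁, vis-viva gives v_a = √[μ(2/r₁ − 1/a_t)] = 1.381 km/s.
First burn Δv₁ = |v_a − v₁| = 1.369 km/s.
Circular speed at r₂: v₂ = √(μ/r₂) = 7.242 km/s.
Transfer-orbit speed at r₂: v_p = √[μ(2/r₂ − 1/a_t)] = 9.575 km/s.
Second burn Δv₂ = |v₂ − v_p| = 2.333 km/s.
Δv = Δv₁ + Δv₂ = 1.369 + 2.333 = 3.702 km/s.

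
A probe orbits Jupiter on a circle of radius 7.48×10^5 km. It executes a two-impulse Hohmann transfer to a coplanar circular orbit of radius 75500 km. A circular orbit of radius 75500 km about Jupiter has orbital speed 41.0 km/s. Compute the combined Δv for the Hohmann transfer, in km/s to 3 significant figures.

Δv = 21.7 km/s

From the circular-orbit relation v² = μ/r at r = 75500 km: μ = v²r = (41.0)² × 75500 = 1.26916×10^8 km³/s².
Semi-major axis of the transfer orbit: a_t = (7.480×10^5 + 75500)/2 = 4.1175×10^5 km.
Circular speed at r₁: v₁ = √(μ/r₁) = √(1.26916×10^8/7.480×10^5) = 13.026 km/s.
On the transfer ellipse at r₁, v² = μ(2/r − 1/a) gives v_a = √[μ(2/r₁ − 1/a_t)] = 5.5778 km/s.
First burn Δv₁ = |v_a − v₁| = 7.448 km/s.
At r₂, v₂ = √(μ/r₂) = 41.00 km/s.
Transfer-orbit speed at r₂: v_p = √[μ(2/r₂ − 1/a_t)] = 55.26 km/s.
Second burn Δv₂ = |v₂ − v_p| = 14.26 km/s.
Total Δv = Δv₁ + Δv₂ = 21.71 km/s.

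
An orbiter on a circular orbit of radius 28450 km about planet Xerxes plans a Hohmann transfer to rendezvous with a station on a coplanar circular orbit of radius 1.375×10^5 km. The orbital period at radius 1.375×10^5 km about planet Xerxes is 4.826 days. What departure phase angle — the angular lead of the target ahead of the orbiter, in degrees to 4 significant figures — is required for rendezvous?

φ = 95.62°

From Kepler's third law T² = 4π²r³/μ at r = 1.375×10^5 km, T = 4.826 days = 4.826 × 86400 s = 4.169664×10^5 s: μ = 4π²r³/T² = 5.90290×10^5 km³/s².
The Hohmann ellipse has a_t = (r₁ + r₂)/2 = 82975 km.
Transfer time t = π√(a_t³/μ) = 97732 s.
Target angular speed ω₂ = √(μ/r₂³) = 1.5069×10^-5 rad/s.
Angle swept by the target during transfer: ω₂·t = 1.4727 rad = 84.38°.
Arrival is 180° from departure on the ellipse, so φ = 180° − 84.38° = 95.62°.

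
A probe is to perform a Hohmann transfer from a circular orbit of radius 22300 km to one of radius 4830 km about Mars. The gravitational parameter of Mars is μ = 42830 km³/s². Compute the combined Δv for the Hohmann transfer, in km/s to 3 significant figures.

Semi-major axis of the transfer orbit: a_t = (22300 + 4830)/2 = 13565 km.
Circular speed at r₁: v₁ = √(μ/r₁) = √(42830/22300) = 1.3859 km/s.
Transfer-orbit speed at r₁ (v² = μ(2/r − 1/a)): v_a = √[μ(2/r₁ − 1/a_t)] = 0.82696 km/s.
First burn Δv₁ = |v_a − v₁| = 0.5589 km/s.
At r₂, v₂ = √(μ/r₂) = 2.97783 km/s.
Transfer-orbit speed at r₂: v_p = √[μ(2/r₂ − 1/a_t)] = 3.81806 km/s.
Second burn Δv₂ = |v₂ − v_p| = 0.8402 km/s.
Δv = Δv₁ + Δv₂ = 0.5589 + 0.8402 = 1.399 km/s.

Δv = 1.40 km/s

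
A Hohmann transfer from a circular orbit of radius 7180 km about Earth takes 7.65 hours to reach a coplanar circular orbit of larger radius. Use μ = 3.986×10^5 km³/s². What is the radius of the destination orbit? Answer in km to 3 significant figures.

r₂ = 55400 km

Transfer time t = 7.65 hours = 27540 s, and t = π√(a_t³/μ).
So a_t = (μ t²/π²)^(1/3) = (3.986×10^5 × (27540)² / π²)^(1/3) = 31289 km.
Since a_t = (r₁ + r₂)/2, r₂ = 2a_t − r₁ = 2×31289 − 7180 = 55398 km.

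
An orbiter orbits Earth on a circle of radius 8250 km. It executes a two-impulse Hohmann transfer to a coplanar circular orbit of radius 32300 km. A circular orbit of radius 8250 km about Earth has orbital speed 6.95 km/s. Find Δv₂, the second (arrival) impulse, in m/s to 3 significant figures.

From the circular-orbit relation v² = μ/r at r = 8250 km: μ = v²r = (6.95)² × 8250 = 3.98496×10^5 km³/s².
Semi-major axis of the transfer orbit: a_t = (8250 + 32300)/2 = 20275 km.
Circular speed at r = 32300 km: v_c = √(μ/r) = 3.5125 km/s.
Transfer-orbit speed at the same r (vis-viva, a = a_t): v_t = √[μ(2/r − 1/a_t)] = 2.2406 km/s.
Δv₂ = |v_t − v_c| = |2.2406 − 3.5125| = 1.272 km/s.

Δv₂ = 1270 m/s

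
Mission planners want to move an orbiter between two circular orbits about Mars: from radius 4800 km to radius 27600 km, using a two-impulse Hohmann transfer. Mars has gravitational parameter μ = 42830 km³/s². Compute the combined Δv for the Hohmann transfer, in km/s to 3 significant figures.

Δv = 1.48 km/s

Transfer-ellipse semi-major axis a_t = (r₁ + r₂)/2 = (4800 + 27600)/2 = 16200 km.
At r₁ the circular-orbit speed is v₁ = √(μ/r₁) = 2.9871252 km/s.
On the transfer ellipse at r₁, v² = μ(2/r − 1/a) gives v_p = √[μ(2/r₁ − 1/a_t)] = 3.8989750 km/s.
First burn Δv₁ = |v_p − v₁| = 0.9118 km/s.
Circular speed at r₂: v₂ = √(μ/r₂) = 1.2457 km/s.
Transfer-orbit speed at r₂: v_a = √[μ(2/r₂ − 1/a_t)] = 0.67808 km/s.
Second burn Δv₂ = |v₂ − v_a| = 0.5676 km/s.
Total Δv = Δv₁ + Δv₂ = 1.479 km/s.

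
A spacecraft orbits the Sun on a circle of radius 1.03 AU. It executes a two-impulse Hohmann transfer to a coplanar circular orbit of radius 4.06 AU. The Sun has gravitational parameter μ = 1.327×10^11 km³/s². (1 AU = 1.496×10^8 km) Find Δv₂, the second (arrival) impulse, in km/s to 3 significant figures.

Δv₂ = 5.38 km/s

In km: r₁ = 1.03 × 1.496×10^8 = 1.54088×10^8 km; r₂ = 4.06 × 1.496×10^8 = 6.07376×10^8 km.
The Hohmann ellipse has a_t = (r₁ + r₂)/2 = 3.80732×10^8 km.
Circular speed at r = 6.07376×10^8 km: v_c = √(μ/r) = 14.781 km/s.
Transfer-orbit speed at the same r (vis-viva, a = a_t): v_t = √[μ(2/r − 1/a_t)] = 9.4033 km/s.
Δv₂ = |v_t − v_c| = |9.4033 − 14.781| = 5.378 km/s.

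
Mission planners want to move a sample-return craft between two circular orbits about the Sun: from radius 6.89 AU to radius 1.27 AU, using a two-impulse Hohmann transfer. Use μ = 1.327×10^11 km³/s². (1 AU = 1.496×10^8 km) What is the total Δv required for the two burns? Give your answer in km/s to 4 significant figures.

Δv = 12.93 km/s

In km: r₁ = 6.89 × 1.496×10^8 = 1.030744×10^9 km; r₂ = 1.27 × 1.496×10^8 = 1.89992×10^8 km.
Transfer-ellipse semi-major axis a_t = (r₁ + r₂)/2 = (1.030744×10^9 + 1.89992×10^8)/2 = 6.10368×10^8 km.
At r₁ the circular-orbit speed is v₁ = √(μ/r₁) = 11.346 km/s.
Transfer-orbit speed at r₁ (vis-viva): v_a = √[μ(2/r₁ − 1/a_t)] = 6.3304 km/s.
First burn Δv₁ = |v_a − v₁| = 5.016 km/s.
At r₂, v₂ = √(μ/r₂) = 26.428 km/s.
Transfer-orbit speed at r₂: v_p = √[μ(2/r₂ − 1/a_t)] = 34.344 km/s.
Second burn Δv₂ = |v₂ − v_p| = 7.916 km/s.
Δv = Δv₁ + Δv₂ = 5.016 + 7.916 = 12.93 km/s.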